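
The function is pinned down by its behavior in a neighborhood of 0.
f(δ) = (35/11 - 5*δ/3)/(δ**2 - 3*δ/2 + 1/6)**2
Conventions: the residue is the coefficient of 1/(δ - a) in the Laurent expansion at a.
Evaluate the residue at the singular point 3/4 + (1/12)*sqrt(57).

The factor δ**2 - 3*δ/2 + 1/6 splits as (δ - a)(δ - a') with a = 3/4 + (1/12)*sqrt(57), a' = 3/4 - (1/12)*sqrt(57). At the order-2 pole a set g(δ) = (δ - a)^2*f(δ) = [35/11 - 5*δ/3] / (δ - a')^2.
Order-2 pole: residue = g'(a); g'(3/4 + (1/12)*sqrt(57)) = -(1020/3971)*sqrt(57), so the residue is -(1020/3971)*sqrt(57).

The residue is -(1020/3971)*sqrt(57).


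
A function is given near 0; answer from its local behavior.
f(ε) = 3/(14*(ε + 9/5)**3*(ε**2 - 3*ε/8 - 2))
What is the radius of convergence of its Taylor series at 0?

The radius of convergence is -3/16 + (1/16)*sqrt(521).

Denominator factor (ε**2 - 3*ε/8 - 2): discriminant 521/64, real irrational roots 3/16 + (1/16)*sqrt(521) and 3/16 - (1/16)*sqrt(521); poles of order 1, moduli 3/16 + (1/16)*sqrt(521) and -3/16 + (1/16)*sqrt(521).
Denominator factor (ε + 9/5)^3: pole of order 3 at -9/5, modulus 9/5.
The radius of convergence is the smallest modulus among the singular points: -3/16 + (1/16)*sqrt(521).


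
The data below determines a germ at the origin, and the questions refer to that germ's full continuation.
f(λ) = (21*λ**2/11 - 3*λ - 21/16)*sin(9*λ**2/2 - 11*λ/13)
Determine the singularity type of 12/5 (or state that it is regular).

The point is a regular point.

There is no denominator, hence no pole anywhere.
The factor sin(9*λ**2/2 - 11*λ/13) is entire.
So the germ continues analytically to 12/5.


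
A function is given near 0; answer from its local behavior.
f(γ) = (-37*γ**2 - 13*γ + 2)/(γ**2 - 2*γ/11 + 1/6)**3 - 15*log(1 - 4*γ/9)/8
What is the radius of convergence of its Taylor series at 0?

The radius of convergence is (1/6)*sqrt(6).

Denominator factor (γ**2 - 2*γ/11 + 1/6)^3: discriminant -230/363, complex-conjugate roots (1/11) + ((1/66)*sqrt(690))*i and (1/11) - ((1/66)*sqrt(690))*i; poles of order 3, moduli (1/6)*sqrt(6) and (1/6)*sqrt(6).
Branch term (-15/8)*log(1 - γ/(9/4)): its argument vanishes at γ = 9/4, a logarithmic branch point, modulus 9/4.
The radius of convergence is the smallest modulus among the singular points: (1/6)*sqrt(6).


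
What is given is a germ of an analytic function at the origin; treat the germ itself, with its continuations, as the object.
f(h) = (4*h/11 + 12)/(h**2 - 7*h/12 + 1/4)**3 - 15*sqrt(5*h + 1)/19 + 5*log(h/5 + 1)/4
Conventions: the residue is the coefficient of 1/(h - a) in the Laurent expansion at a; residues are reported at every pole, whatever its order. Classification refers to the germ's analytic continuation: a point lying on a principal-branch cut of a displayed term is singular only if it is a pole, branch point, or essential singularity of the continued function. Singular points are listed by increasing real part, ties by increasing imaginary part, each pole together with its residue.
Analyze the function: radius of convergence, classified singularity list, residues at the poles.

Radius of convergence at 0: 1/5.
At -5: a logarithmic branch point.
At -1/5: an algebraic (square-root) branch point.
At (7/24) - ((1/24)*sqrt(95))*i: a pole of order 3; residue ((198816768/9431125)*sqrt(95))*i.
At (7/24) + ((1/24)*sqrt(95))*i: a pole of order 3; residue -((198816768/9431125)*sqrt(95))*i.

Denominator factor (h**2 - 7*h/12 + 1/4)^3: discriminant -95/144, complex-conjugate roots (7/24) + ((1/24)*sqrt(95))*i and (7/24) - ((1/24)*sqrt(95))*i; poles of order 3, moduli 1/2 and 1/2.
Branch term (-15/19)*sqrt(1 - h/(-1/5)): its argument vanishes at h = -1/5, a square-root branch point, modulus 1/5.
Branch term (5/4)*log(1 - h/(-5)): its argument vanishes at h = -5, a logarithmic branch point, modulus 5.
The radius of convergence is the smallest modulus among the singular points: 1/5.
The branch terms are analytic at (7/24) - ((1/24)*sqrt(95))*i and contribute nothing to the residue; only the rational part matters.
The factor h**2 - 7*h/12 + 1/4 splits as (h - a)(h - a') with a = (7/24) - ((1/24)*sqrt(95))*i, a' = (7/24) + ((1/24)*sqrt(95))*i. At the order-3 pole a set g(h) = (h - a)^3*(rational part) = [4*h/11 + 12] / (h - a')^3.
Order-3 pole: residue = g''(a)/2; g''((7/24) - ((1/24)*sqrt(95))*i) = ((397633536/9431125)*sqrt(95))*i, so the residue is ((198816768/9431125)*sqrt(95))*i.
The branch terms are analytic at (7/24) + ((1/24)*sqrt(95))*i and contribute nothing to the residue; only the rational part matters.
The factor h**2 - 7*h/12 + 1/4 splits as (h - a)(h - a') with a = (7/24) + ((1/24)*sqrt(95))*i, a' = (7/24) - ((1/24)*sqrt(95))*i. At the order-3 pole a set g(h) = (h - a)^3*(rational part) = [4*h/11 + 12] / (h - a')^3.
Order-3 pole: residue = g''(a)/2; g''((7/24) + ((1/24)*sqrt(95))*i) = -((397633536/9431125)*sqrt(95))*i, so the residue is -((198816768/9431125)*sqrt(95))*i.
List the singular points by increasing real part (a conjugate pair: the negative imaginary part first).


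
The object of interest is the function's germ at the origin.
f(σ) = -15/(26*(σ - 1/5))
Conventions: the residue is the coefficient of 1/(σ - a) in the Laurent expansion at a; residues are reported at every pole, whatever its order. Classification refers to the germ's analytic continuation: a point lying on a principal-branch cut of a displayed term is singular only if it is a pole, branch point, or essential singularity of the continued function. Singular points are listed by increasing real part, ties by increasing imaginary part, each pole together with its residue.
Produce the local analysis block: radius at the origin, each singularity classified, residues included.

Denominator factor (σ - 1/5): pole of order 1 at 1/5, modulus 1/5.
The radius of convergence is the smallest modulus among the singular points: 1/5.
At the order-1 pole 1/5 set g(σ) = (σ - (1/5))*f(σ) = -15/26.
Simple pole: residue = g(a) at a = 1/5, which is -15/26.

Radius of convergence at 0: 1/5.
At 1/5: a pole of order 1; residue -15/26.


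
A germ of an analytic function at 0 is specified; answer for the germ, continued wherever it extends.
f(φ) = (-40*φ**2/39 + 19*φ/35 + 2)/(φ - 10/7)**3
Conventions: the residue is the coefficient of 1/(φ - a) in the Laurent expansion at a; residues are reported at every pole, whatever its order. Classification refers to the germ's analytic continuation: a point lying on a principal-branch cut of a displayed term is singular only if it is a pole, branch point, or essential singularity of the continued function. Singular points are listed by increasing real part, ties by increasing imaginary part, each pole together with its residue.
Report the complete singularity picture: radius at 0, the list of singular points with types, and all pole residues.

Radius of convergence at 0: 10/7.
At 10/7: a pole of order 3; residue -40/39.

Denominator factor (φ - 10/7)^3: pole of order 3 at 10/7, modulus 10/7.
The radius of convergence is the smallest modulus among the singular points: 10/7.
At the order-3 pole 10/7 set g(φ) = (φ - (10/7))^3*f(φ) = -40*φ**2/39 + 19*φ/35 + 2.
Order-3 pole: residue = g''(a)/2; g''(10/7) = -80/39, so the residue is -40/39.


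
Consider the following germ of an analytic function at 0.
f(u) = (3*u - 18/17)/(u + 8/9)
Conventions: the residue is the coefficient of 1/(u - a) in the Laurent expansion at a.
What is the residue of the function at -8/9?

At the order-1 pole -8/9 set g(u) = (u - (-8/9))*f(u) = 3*u - 18/17.
Simple pole: residue = g(a) at a = -8/9, which is -190/51.

The residue is -190/51.


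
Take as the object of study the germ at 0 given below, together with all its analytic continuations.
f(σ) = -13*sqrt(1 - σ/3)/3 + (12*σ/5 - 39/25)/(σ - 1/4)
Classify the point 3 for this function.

The term (-13/3)*sqrt(1 - σ/(3)) has argument 1 - 3/(3) = 0 at 3: a square-root (algebraic, two-sheeted) branch point; the remaining terms are analytic or single-valued there.

The point is an algebraic (square-root) branch point.


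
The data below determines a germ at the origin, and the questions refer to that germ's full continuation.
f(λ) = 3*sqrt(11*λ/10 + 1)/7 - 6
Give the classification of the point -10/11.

The term (3/7)*sqrt(1 - λ/(-10/11)) has argument 1 - -10/11/(-10/11) = 0 at -10/11: a square-root (algebraic, two-sheeted) branch point; the remaining terms are analytic or single-valued there.

The point is an algebraic (square-root) branch point.


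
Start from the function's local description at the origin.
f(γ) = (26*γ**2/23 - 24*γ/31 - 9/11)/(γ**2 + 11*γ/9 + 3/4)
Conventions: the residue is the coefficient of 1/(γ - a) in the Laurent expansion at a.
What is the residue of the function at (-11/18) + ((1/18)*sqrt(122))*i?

The residue is (-6917/6417) + ((442859/17223228)*sqrt(122))*i.

The factor γ**2 + 11*γ/9 + 3/4 splits as (γ - a)(γ - a') with a = (-11/18) + ((1/18)*sqrt(122))*i, a' = (-11/18) - ((1/18)*sqrt(122))*i. At the order-1 pole a set g(γ) = (γ - a)*f(γ) = [26*γ**2/23 - 24*γ/31 - 9/11] / (γ - a').
Simple pole: residue = g(a) at a = (-11/18) + ((1/18)*sqrt(122))*i, which is (-6917/6417) + ((442859/17223228)*sqrt(122))*i.


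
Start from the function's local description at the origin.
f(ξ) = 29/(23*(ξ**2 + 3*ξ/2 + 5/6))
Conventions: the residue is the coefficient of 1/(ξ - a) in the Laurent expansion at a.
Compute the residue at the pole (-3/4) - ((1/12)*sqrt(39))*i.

The factor ξ**2 + 3*ξ/2 + 5/6 splits as (ξ - a)(ξ - a') with a = (-3/4) - ((1/12)*sqrt(39))*i, a' = (-3/4) + ((1/12)*sqrt(39))*i. At the order-1 pole a set g(ξ) = (ξ - a)*f(ξ) = [29/23] / (ξ - a').
Simple pole: residue = g(a) at a = (-3/4) - ((1/12)*sqrt(39))*i, which is ((58/299)*sqrt(39))*i.

The residue is ((58/299)*sqrt(39))*i.


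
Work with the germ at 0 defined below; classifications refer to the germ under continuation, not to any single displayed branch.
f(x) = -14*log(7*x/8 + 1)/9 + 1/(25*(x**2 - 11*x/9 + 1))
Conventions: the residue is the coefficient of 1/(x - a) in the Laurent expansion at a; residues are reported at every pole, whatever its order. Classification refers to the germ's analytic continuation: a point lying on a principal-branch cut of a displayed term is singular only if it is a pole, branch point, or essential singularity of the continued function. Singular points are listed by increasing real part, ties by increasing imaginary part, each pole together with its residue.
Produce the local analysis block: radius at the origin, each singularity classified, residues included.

Radius of convergence at 0: 1.
At -8/7: a logarithmic branch point.
At (11/18) - ((1/18)*sqrt(203))*i: a pole of order 1; residue ((9/5075)*sqrt(203))*i.
At (11/18) + ((1/18)*sqrt(203))*i: a pole of order 1; residue -((9/5075)*sqrt(203))*i.

Denominator factor (x**2 - 11*x/9 + 1): discriminant -203/81, complex-conjugate roots (11/18) + ((1/18)*sqrt(203))*i and (11/18) - ((1/18)*sqrt(203))*i; poles of order 1, moduli 1 and 1.
Branch term (-14/9)*log(1 - x/(-8/7)): its argument vanishes at x = -8/7, a logarithmic branch point, modulus 8/7.
The radius of convergence is the smallest modulus among the singular points: 1.
The branch term is analytic at (11/18) - ((1/18)*sqrt(203))*i and contributes nothing to the residue; only the rational part matters.
The factor x**2 - 11*x/9 + 1 splits as (x - a)(x - a') with a = (11/18) - ((1/18)*sqrt(203))*i, a' = (11/18) + ((1/18)*sqrt(203))*i. At the order-1 pole a set g(x) = (x - a)*(rational part) = [1/25] / (x - a').
Simple pole: residue = g(a) at a = (11/18) - ((1/18)*sqrt(203))*i, which is ((9/5075)*sqrt(203))*i.
The branch term is analytic at (11/18) + ((1/18)*sqrt(203))*i and contributes nothing to the residue; only the rational part matters.
The factor x**2 - 11*x/9 + 1 splits as (x - a)(x - a') with a = (11/18) + ((1/18)*sqrt(203))*i, a' = (11/18) - ((1/18)*sqrt(203))*i. At the order-1 pole a set g(x) = (x - a)*(rational part) = [1/25] / (x - a').
Simple pole: residue = g(a) at a = (11/18) + ((1/18)*sqrt(203))*i, which is -((9/5075)*sqrt(203))*i.
List the singular points by increasing real part (a conjugate pair: the negative imaginary part first).


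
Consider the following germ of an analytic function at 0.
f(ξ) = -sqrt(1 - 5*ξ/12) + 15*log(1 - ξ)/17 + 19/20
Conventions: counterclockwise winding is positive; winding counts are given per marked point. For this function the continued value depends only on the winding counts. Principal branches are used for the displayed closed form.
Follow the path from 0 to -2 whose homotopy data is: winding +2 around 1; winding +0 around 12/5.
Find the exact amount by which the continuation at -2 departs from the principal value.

Continued minus principal equals (60/17)*pi*i.

The rational part is single-valued and drops out of the difference; each branch term changes only by its own monodromy.
(15/17)*log(1 - ξ/(1)): each positive loop around 1 adds 2*pi*i to the log, so winding +2 contributes (15/17)*(2)*2*pi*i = (60/17)*pi*i.
(-1)*sqrt(1 - ξ/(12/5)): winding +0 is even, the square root returns to the same sheet, contribution 0.
Summing the contributions at ξ = -2 gives (60/17)*pi*i.


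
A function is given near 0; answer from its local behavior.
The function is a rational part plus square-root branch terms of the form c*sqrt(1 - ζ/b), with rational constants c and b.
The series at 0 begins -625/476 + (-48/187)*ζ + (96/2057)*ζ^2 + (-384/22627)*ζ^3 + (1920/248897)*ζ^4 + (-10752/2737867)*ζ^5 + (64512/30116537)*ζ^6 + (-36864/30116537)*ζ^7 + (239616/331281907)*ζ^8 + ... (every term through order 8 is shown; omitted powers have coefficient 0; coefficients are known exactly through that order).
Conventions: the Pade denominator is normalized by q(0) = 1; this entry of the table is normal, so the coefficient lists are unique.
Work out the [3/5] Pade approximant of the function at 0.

The Pade approximant has numerator coefficients [-625/476, -59762319147/33836801768, -67990857003/93051204862, -46001236191/511781626741]; denominator coefficients [1, 81723099/71085718, 143598678/390971449, 105764220/4300685939, -34863360/47307545329, 17810688/520382998619].

Taylor coefficients needed (read off): a_0 = -625/476, a_1 = -48/187, a_2 = 96/2057, a_3 = -384/22627, a_4 = 1920/248897, a_5 = -10752/2737867, a_6 = 64512/30116537, a_7 = -36864/30116537, a_8 = 239616/331281907.
Write the denominator as Q(ζ) = 1 + q1*ζ + q2*ζ^2 + q3*ζ^3 + q4*ζ^4 + q5*ζ^5. Requiring Q*f - P = O(ζ^9) with deg P <= 3 kills the coefficients of ζ^4..ζ^8 in Q*f:
  ζ^4: a_4 + q1*a_3 + q2*a_2 + q3*a_1 + q4*a_0 = 0, i.e. 1920/248897 + (-384/22627)*q1 + (96/2057)*q2 + (-48/187)*q3 + (-625/476)*q4 = 0.
  ζ^5: a_5 + q1*a_4 + q2*a_3 + q3*a_2 + q4*a_1 + q5*a_0 = 0, i.e. -10752/2737867 + (1920/248897)*q1 + (-384/22627)*q2 + (96/2057)*q3 + (-48/187)*q4 + (-625/476)*q5 = 0.
  ζ^6: a_6 + q1*a_5 + q2*a_4 + q3*a_3 + q4*a_2 + q5*a_1 = 0, i.e. 64512/30116537 + (-10752/2737867)*q1 + (1920/248897)*q2 + (-384/22627)*q3 + (96/2057)*q4 + (-48/187)*q5 = 0.
  ζ^7: a_7 + q1*a_6 + q2*a_5 + q3*a_4 + q4*a_3 + q5*a_2 = 0, i.e. -36864/30116537 + (64512/30116537)*q1 + (-10752/2737867)*q2 + (1920/248897)*q3 + (-384/22627)*q4 + (96/2057)*q5 = 0.
  ζ^8: a_8 + q1*a_7 + q2*a_6 + q3*a_5 + q4*a_4 + q5*a_3 = 0, i.e. 239616/331281907 + (-36864/30116537)*q1 + (64512/30116537)*q2 + (-10752/2737867)*q3 + (1920/248897)*q4 + (-384/22627)*q5 = 0.
Solving this linear system: q1 = 81723099/71085718, q2 = 143598678/390971449, q3 = 105764220/4300685939, q4 = -34863360/47307545329, q5 = 17810688/520382998619.
The numerator is Q*f truncated at degree 3: P0 = a_0 = -625/476; P1 = a_1 + q1*a_0 = -59762319147/33836801768; P2 = a_2 + q1*a_1 + q2*a_0 = -67990857003/93051204862; P3 = a_3 + q1*a_2 + q2*a_1 + q3*a_0 = -46001236191/511781626741.


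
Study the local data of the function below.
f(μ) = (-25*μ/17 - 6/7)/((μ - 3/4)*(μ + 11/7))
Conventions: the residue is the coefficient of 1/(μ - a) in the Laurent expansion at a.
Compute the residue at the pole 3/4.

The residue is -933/1105.

At the order-1 pole 3/4 set g(μ) = (μ - (3/4))*f(μ) = (-25*μ/17 - 6/7)/(μ + 11/7).
Simple pole: residue = g(a) at a = 3/4, which is -933/1105.


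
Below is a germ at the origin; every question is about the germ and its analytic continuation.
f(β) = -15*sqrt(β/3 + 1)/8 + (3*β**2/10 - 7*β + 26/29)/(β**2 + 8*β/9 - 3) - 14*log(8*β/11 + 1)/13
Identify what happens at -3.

The point is an algebraic (square-root) branch point.

The term (-15/8)*sqrt(1 - β/(-3)) has argument 1 - -3/(-3) = 0 at -3: a square-root (algebraic, two-sheeted) branch point; the remaining terms are analytic or single-valued there.


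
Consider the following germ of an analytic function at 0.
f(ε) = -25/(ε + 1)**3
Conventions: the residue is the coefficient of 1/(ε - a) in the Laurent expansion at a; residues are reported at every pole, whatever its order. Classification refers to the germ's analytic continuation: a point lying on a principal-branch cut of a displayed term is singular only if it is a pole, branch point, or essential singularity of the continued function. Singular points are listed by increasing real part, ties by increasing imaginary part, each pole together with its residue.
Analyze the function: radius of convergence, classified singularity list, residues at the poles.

Denominator factor (ε + 1)^3: pole of order 3 at -1, modulus 1.
The radius of convergence is the smallest modulus among the singular points: 1.
At the order-3 pole -1 set g(ε) = (ε - (-1))^3*f(ε) = -25.
Order-3 pole: residue = g''(a)/2; g''(-1) = 0, so the residue is 0.

Radius of convergence at 0: 1.
At -1: a pole of order 3; residue 0.


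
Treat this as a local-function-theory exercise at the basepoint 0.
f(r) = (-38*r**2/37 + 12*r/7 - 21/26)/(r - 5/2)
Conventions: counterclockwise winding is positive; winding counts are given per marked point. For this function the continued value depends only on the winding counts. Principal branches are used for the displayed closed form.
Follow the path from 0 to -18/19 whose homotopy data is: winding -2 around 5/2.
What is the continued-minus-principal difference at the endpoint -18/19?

Continued minus principal equals 0.

The function is rational, hence single-valued: continuing it around any pole returns the same value, so the difference is 0.


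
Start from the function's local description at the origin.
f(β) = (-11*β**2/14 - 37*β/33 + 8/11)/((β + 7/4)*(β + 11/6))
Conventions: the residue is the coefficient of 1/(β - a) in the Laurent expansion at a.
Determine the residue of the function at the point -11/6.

The residue is -787/462.

At the order-1 pole -11/6 set g(β) = (β - (-11/6))*f(β) = (-11*β**2/14 - 37*β/33 + 8/11)/(β + 7/4).
Simple pole: residue = g(a) at a = -11/6, which is -787/462.


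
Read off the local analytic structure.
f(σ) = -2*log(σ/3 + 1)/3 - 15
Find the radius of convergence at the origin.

Branch term (-2/3)*log(1 - σ/(-3)): its argument vanishes at σ = -3, a logarithmic branch point, modulus 3.
The radius of convergence is the smallest modulus among the singular points: 3.

The radius of convergence is 3.


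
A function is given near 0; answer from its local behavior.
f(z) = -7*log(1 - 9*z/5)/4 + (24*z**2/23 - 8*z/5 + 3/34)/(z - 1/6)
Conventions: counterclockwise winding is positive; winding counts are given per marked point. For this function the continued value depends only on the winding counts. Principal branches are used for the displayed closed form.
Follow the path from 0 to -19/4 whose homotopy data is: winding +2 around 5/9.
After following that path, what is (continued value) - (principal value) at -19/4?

The rational part is single-valued and drops out of the difference; each branch term changes only by its own monodromy.
(-7/4)*log(1 - z/(5/9)): each positive loop around 5/9 adds 2*pi*i to the log, so winding +2 contributes (-7/4)*(2)*2*pi*i = -(7)*pi*i.
Summing the contributions at z = -19/4 gives -(7)*pi*i.

Continued minus principal equals -(7)*pi*i.


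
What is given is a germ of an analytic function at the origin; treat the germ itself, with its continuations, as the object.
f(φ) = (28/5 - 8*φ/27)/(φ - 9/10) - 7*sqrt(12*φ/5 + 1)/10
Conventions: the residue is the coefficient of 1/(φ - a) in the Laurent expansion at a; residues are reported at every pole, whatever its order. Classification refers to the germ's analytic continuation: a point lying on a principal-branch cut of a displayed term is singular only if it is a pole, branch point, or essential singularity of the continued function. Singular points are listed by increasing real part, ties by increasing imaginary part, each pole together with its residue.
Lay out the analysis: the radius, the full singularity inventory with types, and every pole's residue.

Denominator factor (φ - 9/10): pole of order 1 at 9/10, modulus 9/10.
Branch term (-7/10)*sqrt(1 - φ/(-5/12)): its argument vanishes at φ = -5/12, a square-root branch point, modulus 5/12.
The radius of convergence is the smallest modulus among the singular points: 5/12.
The branch term is analytic at 9/10 and contributes nothing to the residue; only the rational part matters.
At the order-1 pole 9/10 set g(φ) = (φ - (9/10))*(rational part) = 28/5 - 8*φ/27.
Simple pole: residue = g(a) at a = 9/10, which is 16/3.
List the singular points by increasing real part (a conjugate pair: the negative imaginary part first).

Radius of convergence at 0: 5/12.
At -5/12: an algebraic (square-root) branch point.
At 9/10: a pole of order 1; residue 16/3.


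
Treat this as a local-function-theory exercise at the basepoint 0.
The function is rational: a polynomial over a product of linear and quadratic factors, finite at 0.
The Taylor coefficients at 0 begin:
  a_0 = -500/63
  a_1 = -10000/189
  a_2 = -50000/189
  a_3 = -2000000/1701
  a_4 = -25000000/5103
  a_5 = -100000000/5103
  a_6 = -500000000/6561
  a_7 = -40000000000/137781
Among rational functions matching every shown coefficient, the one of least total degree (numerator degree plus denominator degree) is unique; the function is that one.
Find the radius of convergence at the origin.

The radius of convergence is 3/10.

No rational of total degree below 2 reproduces all 8 coefficients; solving the [0/2] Pade equations on them gives f(θ) = -5/(7*(θ - 3/10)**2), whose expansion matches every shown term.
Denominator factor (θ - 3/10)^2: pole of order 2 at 3/10, modulus 3/10.
The radius of convergence is the smallest modulus among the singular points: 3/10.


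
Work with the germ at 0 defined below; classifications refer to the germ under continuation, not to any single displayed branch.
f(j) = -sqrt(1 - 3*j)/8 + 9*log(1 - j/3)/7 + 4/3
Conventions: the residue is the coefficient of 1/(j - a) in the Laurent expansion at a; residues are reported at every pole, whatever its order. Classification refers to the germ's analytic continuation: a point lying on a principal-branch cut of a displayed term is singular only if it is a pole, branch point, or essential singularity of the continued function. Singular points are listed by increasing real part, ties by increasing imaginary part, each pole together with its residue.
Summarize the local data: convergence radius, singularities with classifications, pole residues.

Radius of convergence at 0: 1/3.
At 1/3: an algebraic (square-root) branch point.
At 3: a logarithmic branch point.

Branch term (9/7)*log(1 - j/(3)): its argument vanishes at j = 3, a logarithmic branch point, modulus 3.
Branch term (-1/8)*sqrt(1 - j/(1/3)): its argument vanishes at j = 1/3, a square-root branch point, modulus 1/3.
The radius of convergence is the smallest modulus among the singular points: 1/3.
List the singular points by increasing real part (a conjugate pair: the negative imaginary part first).


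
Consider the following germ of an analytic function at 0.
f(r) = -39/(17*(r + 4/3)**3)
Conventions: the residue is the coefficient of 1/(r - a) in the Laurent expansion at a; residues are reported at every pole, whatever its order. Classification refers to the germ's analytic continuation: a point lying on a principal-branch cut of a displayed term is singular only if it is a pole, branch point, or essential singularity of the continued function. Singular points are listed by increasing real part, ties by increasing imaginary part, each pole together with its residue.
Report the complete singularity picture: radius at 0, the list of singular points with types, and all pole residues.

Radius of convergence at 0: 4/3.
At -4/3: a pole of order 3; residue 0.

Denominator factor (r + 4/3)^3: pole of order 3 at -4/3, modulus 4/3.
The radius of convergence is the smallest modulus among the singular points: 4/3.
At the order-3 pole -4/3 set g(r) = (r - (-4/3))^3*f(r) = -39/17.
Order-3 pole: residue = g''(a)/2; g''(-4/3) = 0, so the residue is 0.


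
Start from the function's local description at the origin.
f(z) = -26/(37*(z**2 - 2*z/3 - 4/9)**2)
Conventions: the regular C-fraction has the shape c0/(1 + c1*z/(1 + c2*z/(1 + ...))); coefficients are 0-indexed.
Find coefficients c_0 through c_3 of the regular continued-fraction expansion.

Taylor coefficients (expand at 0): a_0 = -1053/296, a_1 = 3159/296, a_2 = -47385/1184, a_3 = 142155/1184.
c0 = a_0 = -1053/296. Peel one level at a time: if S = 1 + c*z/S' with S'(0) = 1, then c is the z-coefficient of S and S' = c*z/(S - 1).
S_1 = c0/f = 1 + (3)*z + (-9/4)*z^2 + ...; c1 = 3.
S_2 = c1*z/(S_1 - 1) = 1 + (3/4)*z + (45/16)*z^2 + ...; c2 = 3/4.
S_3 = c2*z/(S_2 - 1) = 1 + (-15/4)*z + ...; c3 = -15/4.

The regular C-fraction coefficients are [-1053/296, 3, 3/4, -15/4].


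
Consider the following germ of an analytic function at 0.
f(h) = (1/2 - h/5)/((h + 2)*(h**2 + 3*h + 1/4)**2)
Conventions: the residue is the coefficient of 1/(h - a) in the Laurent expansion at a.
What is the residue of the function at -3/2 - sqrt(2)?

The factor h**2 + 3*h + 1/4 splits as (h - a)(h - a') with a = -3/2 - sqrt(2), a' = -3/2 + sqrt(2). At the order-2 pole a set g(h) = (h - a)^2*f(h) = [(1/2 - h/5)/(h + 2)] / (h - a')^2.
Order-2 pole: residue = g'(a); g'(-3/2 - sqrt(2)) = -36/245 - (16/245)*sqrt(2), so the residue is -36/245 - (16/245)*sqrt(2).

The residue is -36/245 - (16/245)*sqrt(2).


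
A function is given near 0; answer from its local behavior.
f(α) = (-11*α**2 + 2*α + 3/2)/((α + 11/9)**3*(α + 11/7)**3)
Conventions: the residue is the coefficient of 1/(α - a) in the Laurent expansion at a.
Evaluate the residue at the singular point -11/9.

The residue is -134837594703/5153632.

At the order-3 pole -11/9 set g(α) = (α - (-11/9))^3*f(α) = (-11*α**2 + 2*α + 3/2)/(α + 11/7)**3.
Order-3 pole: residue = g''(a)/2; g''(-11/9) = -134837594703/2576816, so the residue is -134837594703/5153632.


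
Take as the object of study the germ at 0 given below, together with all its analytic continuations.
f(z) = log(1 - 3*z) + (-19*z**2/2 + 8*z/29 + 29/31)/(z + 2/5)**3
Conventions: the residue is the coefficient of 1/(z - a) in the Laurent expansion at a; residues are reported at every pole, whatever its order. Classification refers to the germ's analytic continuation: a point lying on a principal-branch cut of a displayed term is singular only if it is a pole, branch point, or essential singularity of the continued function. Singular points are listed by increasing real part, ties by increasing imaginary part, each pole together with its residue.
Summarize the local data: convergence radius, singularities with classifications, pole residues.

Radius of convergence at 0: 1/3.
At -2/5: a pole of order 3; residue -19/2.
At 1/3: a logarithmic branch point.

Denominator factor (z + 2/5)^3: pole of order 3 at -2/5, modulus 2/5.
Branch term (1)*log(1 - z/(1/3)): its argument vanishes at z = 1/3, a logarithmic branch point, modulus 1/3.
The radius of convergence is the smallest modulus among the singular points: 1/3.
The branch term is analytic at -2/5 and contributes nothing to the residue; only the rational part matters.
At the order-3 pole -2/5 set g(z) = (z - (-2/5))^3*(rational part) = -19*z**2/2 + 8*z/29 + 29/31.
Order-3 pole: residue = g''(a)/2; g''(-2/5) = -19, so the residue is -19/2.
List the singular points by increasing real part (a conjugate pair: the negative imaginary part first).


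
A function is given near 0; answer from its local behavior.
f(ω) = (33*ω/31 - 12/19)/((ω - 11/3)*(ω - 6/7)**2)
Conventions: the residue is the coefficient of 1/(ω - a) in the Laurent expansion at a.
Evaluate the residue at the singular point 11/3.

The residue is 849807/2050309.

At the order-1 pole 11/3 set g(ω) = (ω - (11/3))*f(ω) = (33*ω/31 - 12/19)/(ω - 6/7)**2.
Simple pole: residue = g(a) at a = 11/3, which is 849807/2050309.


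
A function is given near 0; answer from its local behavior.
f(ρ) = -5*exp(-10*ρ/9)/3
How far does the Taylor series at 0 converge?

The factor exp(-10*ρ/9) is entire and contributes no finite singular point.
The polynomial part has no poles.
No finite singular points: the Taylor series at 0 converges everywhere.

The radius of convergence is infinite.


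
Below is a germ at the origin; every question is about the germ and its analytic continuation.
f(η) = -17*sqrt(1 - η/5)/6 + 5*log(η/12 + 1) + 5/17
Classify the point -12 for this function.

The term (5)*log(1 - η/(-12)) has argument 1 - -12/(-12) = 0 at -12: a logarithmic (infinitely-sheeted) branch point; the remaining terms are analytic or single-valued there.

The point is a logarithmic branch point.


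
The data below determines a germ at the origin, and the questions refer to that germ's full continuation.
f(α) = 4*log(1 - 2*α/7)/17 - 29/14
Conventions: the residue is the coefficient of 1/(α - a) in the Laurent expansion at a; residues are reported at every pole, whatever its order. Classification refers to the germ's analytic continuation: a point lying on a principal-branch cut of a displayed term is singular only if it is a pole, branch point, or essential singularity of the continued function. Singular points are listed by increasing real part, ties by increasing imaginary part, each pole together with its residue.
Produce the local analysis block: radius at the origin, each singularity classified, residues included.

Branch term (4/17)*log(1 - α/(7/2)): its argument vanishes at α = 7/2, a logarithmic branch point, modulus 7/2.
The radius of convergence is the smallest modulus among the singular points: 7/2.

Radius of convergence at 0: 7/2.
At 7/2: a logarithmic branch point.


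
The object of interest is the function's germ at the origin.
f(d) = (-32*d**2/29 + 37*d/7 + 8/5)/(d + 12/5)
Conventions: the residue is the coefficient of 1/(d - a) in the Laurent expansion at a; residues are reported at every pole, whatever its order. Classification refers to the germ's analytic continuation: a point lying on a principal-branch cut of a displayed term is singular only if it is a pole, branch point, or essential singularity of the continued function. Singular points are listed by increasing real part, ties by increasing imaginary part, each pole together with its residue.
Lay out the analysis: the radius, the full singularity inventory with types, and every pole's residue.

Radius of convergence at 0: 12/5.
At -12/5: a pole of order 1; residue -88516/5075.

Denominator factor (d + 12/5): pole of order 1 at -12/5, modulus 12/5.
The radius of convergence is the smallest modulus among the singular points: 12/5.
At the order-1 pole -12/5 set g(d) = (d - (-12/5))*f(d) = -32*d**2/29 + 37*d/7 + 8/5.
Simple pole: residue = g(a) at a = -12/5, which is -88516/5075.


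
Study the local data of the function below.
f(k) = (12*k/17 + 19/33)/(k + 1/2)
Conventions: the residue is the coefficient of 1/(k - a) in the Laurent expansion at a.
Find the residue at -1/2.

The residue is 125/561.

At the order-1 pole -1/2 set g(k) = (k - (-1/2))*f(k) = 12*k/17 + 19/33.
Simple pole: residue = g(a) at a = -1/2, which is 125/561.


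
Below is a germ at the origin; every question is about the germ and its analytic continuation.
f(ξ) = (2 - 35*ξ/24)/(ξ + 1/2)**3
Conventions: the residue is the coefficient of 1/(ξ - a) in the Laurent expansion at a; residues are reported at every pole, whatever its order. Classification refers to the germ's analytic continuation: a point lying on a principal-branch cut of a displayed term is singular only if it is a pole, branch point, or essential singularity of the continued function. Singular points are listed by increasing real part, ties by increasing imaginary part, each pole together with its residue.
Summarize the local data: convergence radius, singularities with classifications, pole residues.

Denominator factor (ξ + 1/2)^3: pole of order 3 at -1/2, modulus 1/2.
The radius of convergence is the smallest modulus among the singular points: 1/2.
At the order-3 pole -1/2 set g(ξ) = (ξ - (-1/2))^3*f(ξ) = 2 - 35*ξ/24.
Order-3 pole: residue = g''(a)/2; g''(-1/2) = 0, so the residue is 0.

Radius of convergence at 0: 1/2.
At -1/2: a pole of order 3; residue 0.


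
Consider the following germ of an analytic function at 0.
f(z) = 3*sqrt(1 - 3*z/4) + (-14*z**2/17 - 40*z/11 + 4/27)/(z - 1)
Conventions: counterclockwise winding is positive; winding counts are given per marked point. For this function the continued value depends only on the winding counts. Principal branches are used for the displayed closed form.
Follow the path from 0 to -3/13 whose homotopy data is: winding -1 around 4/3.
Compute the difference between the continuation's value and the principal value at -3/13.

Continued minus principal equals -(3/13)*sqrt(793).

The rational part is single-valued and drops out of the difference; each branch term changes only by its own monodromy.
(3)*sqrt(1 - z/(4/3)): winding -1 is odd, the square root flips sign, contributing -2*(3)*sqrt(1 - (-3/13)/(4/3)) = -2*(3)*sqrt(61/52) = -(3/13)*sqrt(793).
Summing the contributions at z = -3/13 gives -(3/13)*sqrt(793).


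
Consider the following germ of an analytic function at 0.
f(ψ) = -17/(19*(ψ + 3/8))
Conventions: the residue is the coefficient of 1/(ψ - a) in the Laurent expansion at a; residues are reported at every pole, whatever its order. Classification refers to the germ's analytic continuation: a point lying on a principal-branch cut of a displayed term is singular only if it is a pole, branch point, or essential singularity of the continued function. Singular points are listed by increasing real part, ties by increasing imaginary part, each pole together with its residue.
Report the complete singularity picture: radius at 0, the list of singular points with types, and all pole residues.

Radius of convergence at 0: 3/8.
At -3/8: a pole of order 1; residue -17/19.

Denominator factor (ψ + 3/8): pole of order 1 at -3/8, modulus 3/8.
The radius of convergence is the smallest modulus among the singular points: 3/8.
At the order-1 pole -3/8 set g(ψ) = (ψ - (-3/8))*f(ψ) = -17/19.
Simple pole: residue = g(a) at a = -3/8, which is -17/19.


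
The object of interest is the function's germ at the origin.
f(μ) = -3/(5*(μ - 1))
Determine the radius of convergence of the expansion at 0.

The radius of convergence is 1.

Denominator factor (μ - 1): pole of order 1 at 1, modulus 1.
The radius of convergence is the smallest modulus among the singular points: 1.


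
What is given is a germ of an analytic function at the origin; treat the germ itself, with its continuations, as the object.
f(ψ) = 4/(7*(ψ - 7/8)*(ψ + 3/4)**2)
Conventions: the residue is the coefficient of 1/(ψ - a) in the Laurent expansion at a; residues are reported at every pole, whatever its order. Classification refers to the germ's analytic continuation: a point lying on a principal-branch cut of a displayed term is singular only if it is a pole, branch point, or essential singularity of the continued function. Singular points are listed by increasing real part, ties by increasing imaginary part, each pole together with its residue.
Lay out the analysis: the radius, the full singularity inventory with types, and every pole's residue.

Radius of convergence at 0: 3/4.
At -3/4: a pole of order 2; residue -256/1183.
At 7/8: a pole of order 1; residue 256/1183.

Denominator factor (ψ + 3/4)^2: pole of order 2 at -3/4, modulus 3/4.
Denominator factor (ψ - 7/8): pole of order 1 at 7/8, modulus 7/8.
The radius of convergence is the smallest modulus among the singular points: 3/4.
At the order-2 pole -3/4 set g(ψ) = (ψ - (-3/4))^2*f(ψ) = 4/(7*(ψ - 7/8)).
Order-2 pole: residue = g'(a); g'(-3/4) = -256/1183, so the residue is -256/1183.
At the order-1 pole 7/8 set g(ψ) = (ψ - (7/8))*f(ψ) = 4/(7*(ψ + 3/4)**2).
Simple pole: residue = g(a) at a = 7/8, which is 256/1183.
List the singular points by increasing real part (a conjugate pair: the negative imaginary part first).


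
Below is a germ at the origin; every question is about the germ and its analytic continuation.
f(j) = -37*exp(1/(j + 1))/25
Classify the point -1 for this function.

The exponent 1/(j - (-1)) has a pole at -1, so exp(1/(j - (-1))) takes every nonzero value near it: an essential singularity (not a pole of any order).

The point is an essential singularity.


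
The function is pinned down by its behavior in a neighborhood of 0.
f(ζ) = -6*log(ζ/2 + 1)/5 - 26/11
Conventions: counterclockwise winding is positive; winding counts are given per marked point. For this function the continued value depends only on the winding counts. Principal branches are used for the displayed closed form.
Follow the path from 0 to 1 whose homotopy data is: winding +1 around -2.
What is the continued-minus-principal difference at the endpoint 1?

The rational part is single-valued and drops out of the difference; each branch term changes only by its own monodromy.
(-6/5)*log(1 - ζ/(-2)): each positive loop around -2 adds 2*pi*i to the log, so winding +1 contributes (-6/5)*(1)*2*pi*i = -(12/5)*pi*i.
Summing the contributions at ζ = 1 gives -(12/5)*pi*i.

Continued minus principal equals -(12/5)*pi*i.


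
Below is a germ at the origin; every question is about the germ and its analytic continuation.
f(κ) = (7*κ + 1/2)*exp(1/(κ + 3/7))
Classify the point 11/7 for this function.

There is no denominator, hence no pole anywhere.
The essential point of exp(1/(κ - (-3/7))) is -3/7, not 11/7.
So the germ continues analytically to 11/7.

The point is a regular point.


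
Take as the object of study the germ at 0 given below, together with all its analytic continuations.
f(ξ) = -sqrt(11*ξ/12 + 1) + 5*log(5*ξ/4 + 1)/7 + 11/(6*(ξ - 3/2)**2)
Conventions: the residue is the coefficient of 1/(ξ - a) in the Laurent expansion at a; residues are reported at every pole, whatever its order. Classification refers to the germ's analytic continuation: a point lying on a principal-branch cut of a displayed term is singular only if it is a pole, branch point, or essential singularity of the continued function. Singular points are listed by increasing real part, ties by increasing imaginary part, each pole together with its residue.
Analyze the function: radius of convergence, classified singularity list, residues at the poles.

Denominator factor (ξ - 3/2)^2: pole of order 2 at 3/2, modulus 3/2.
Branch term (5/7)*log(1 - ξ/(-4/5)): its argument vanishes at ξ = -4/5, a logarithmic branch point, modulus 4/5.
Branch term (-1)*sqrt(1 - ξ/(-12/11)): its argument vanishes at ξ = -12/11, a square-root branch point, modulus 12/11.
The radius of convergence is the smallest modulus among the singular points: 4/5.
The branch terms are analytic at 3/2 and contribute nothing to the residue; only the rational part matters.
At the order-2 pole 3/2 set g(ξ) = (ξ - (3/2))^2*(rational part) = 11/6.
Order-2 pole: residue = g'(a); g'(3/2) = 0, so the residue is 0.
List the singular points by increasing real part (a conjugate pair: the negative imaginary part first).

Radius of convergence at 0: 4/5.
At -12/11: an algebraic (square-root) branch point.
At -4/5: a logarithmic branch point.
At 3/2: a pole of order 2; residue 0.


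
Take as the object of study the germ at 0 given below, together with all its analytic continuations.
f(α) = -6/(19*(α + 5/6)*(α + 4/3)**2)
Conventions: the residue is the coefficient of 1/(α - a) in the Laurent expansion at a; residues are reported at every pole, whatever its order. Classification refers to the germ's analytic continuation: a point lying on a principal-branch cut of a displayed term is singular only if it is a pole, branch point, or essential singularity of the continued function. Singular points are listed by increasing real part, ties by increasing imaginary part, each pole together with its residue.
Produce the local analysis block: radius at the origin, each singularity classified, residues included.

Radius of convergence at 0: 5/6.
At -4/3: a pole of order 2; residue 24/19.
At -5/6: a pole of order 1; residue -24/19.

Denominator factor (α + 4/3)^2: pole of order 2 at -4/3, modulus 4/3.
Denominator factor (α + 5/6): pole of order 1 at -5/6, modulus 5/6.
The radius of convergence is the smallest modulus among the singular points: 5/6.
At the order-2 pole -4/3 set g(α) = (α - (-4/3))^2*f(α) = -6/(19*(α + 5/6)).
Order-2 pole: residue = g'(a); g'(-4/3) = 24/19, so the residue is 24/19.
At the order-1 pole -5/6 set g(α) = (α - (-5/6))*f(α) = -6/(19*(α + 4/3)**2).
Simple pole: residue = g(a) at a = -5/6, which is -24/19.
List the singular points by increasing real part (a conjugate pair: the negative imaginary part first).
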